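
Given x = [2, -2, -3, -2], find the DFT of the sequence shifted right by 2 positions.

Time shift by 2: X_shifted[k] = ω_4^(2k) · X[k]
Shifted x = [-3, -2, 2, -2]

DFT(x[n-2]) = [-5, -5, 3, -5]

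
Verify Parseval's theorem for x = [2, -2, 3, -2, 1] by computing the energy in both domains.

Time domain:
Σ|x[n]|² = |2|² + |-2|² + |3|² + |-2|² + |1|² = 22.0000

Frequency domain:
(1/5)Σ|X[k]|² = (1/5)(|2|² + |0.8820-0.0858i|² + |3.1180+6.5186i|² + |3.1180-6.5186i|² + |0.8820+0.0858i|²) = (1/5)·110.0000 = 22.0000

Both sides agree, confirming Parseval's theorem.

Σ|x[n]|² = (1/N)Σ|X[k]|² = 22.0000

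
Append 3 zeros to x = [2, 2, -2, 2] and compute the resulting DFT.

Original 4-point DFT: [4, 4, -4, 4]
Zero-padded 7-point DFT provides frequency interpolation.

DFT_7([x, 0, ...]) = [4, 1.8901-0.4816i, 4.6039-1.2540i, -1.4940-4.3813i, -1.4940+4.3813i, 4.6039+1.2540i, 1.8901+0.4816i]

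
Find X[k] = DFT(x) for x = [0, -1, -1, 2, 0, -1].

X[k] = Σ(n=0 to 5) x[n] · ω_6^(nk)
where ω_6 = e^(-2πi/6)

Computing each X[k]:
X[0] = -1
X[1] = -2.5000+0.8660i
X[2] = 3.5000-0.8660i
X[3] = -1
X[4] = 3.5000+0.8660i
X[5] = -2.5000-0.8660i

X = [-1, -2.5000+0.8660i, 3.5000-0.8660i, -1, 3.5000+0.8660i, -2.5000-0.8660i]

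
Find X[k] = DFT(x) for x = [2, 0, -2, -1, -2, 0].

X[k] = Σ(n=0 to 5) x[n] · ω_6^(nk)
where ω_6 = e^(-2πi/6)

Computing each X[k]:
X[0] = -3
X[1] = 5
X[2] = 3
X[3] = -1
X[4] = 3
X[5] = 5

X = [-3, 5, 3, -1, 3, 5]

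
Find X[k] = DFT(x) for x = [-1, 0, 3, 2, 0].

X[k] = Σ(n=0 to 4) x[n] · ω_5^(nk)
where ω_5 = e^(-2πi/5)

Computing each X[k]:
X[0] = 4
X[1] = -5.0451-0.5878i
X[2] = 0.5451+0.9511i
X[3] = 0.5451-0.9511i
X[4] = -5.0451+0.5878i

X = [4, -5.0451-0.5878i, 0.5451+0.9511i, 0.5451-0.9511i, -5.0451+0.5878i]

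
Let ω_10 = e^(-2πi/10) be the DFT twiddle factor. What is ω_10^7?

ω_10^7 = e^(-2πi·7/10)
= cos(-2π·7/10) + i·sin(-2π·7/10)
= cos(-14π/10) + i·sin(-14π/10)

ω_10^7 = cos(-14π/10) + i·sin(-14π/10) = -0.3090+0.9511i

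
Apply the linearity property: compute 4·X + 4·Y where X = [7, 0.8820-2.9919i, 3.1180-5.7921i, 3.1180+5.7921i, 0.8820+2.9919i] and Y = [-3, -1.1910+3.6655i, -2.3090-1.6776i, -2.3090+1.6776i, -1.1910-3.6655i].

By linearity: DFT(4x + 4y) = 4·DFT(x) + 4·DFT(y)
= 4·[7, 0.8820-2.9919i, 3.1180-5.7921i, 3.1180+5.7921i, 0.8820+2.9919i] + 4·[-3, -1.1910+3.6655i, -2.3090-1.6776i, -2.3090+1.6776i, -1.1910-3.6655i]

Computing element-wise:
Z[0] = 4·(7) + 4·(-3) = 16
Z[1] = 4·(0.8820-2.9919i) + 4·(-1.1910+3.6655i) = -1.2360+2.6944i
Z[2] = 4·(3.1180-5.7921i) + 4·(-2.3090-1.6776i) = 3.2360-29.8788i
Z[3] = 4·(3.1180+5.7921i) + 4·(-2.3090+1.6776i) = 3.2360+29.8788i
Z[4] = 4·(0.8820+2.9919i) + 4·(-1.1910-3.6655i) = -1.2360-2.6944i

DFT(4x + 4y) = 4·X + 4·Y = [16, -1.2360+2.6944i, 3.2360-29.8788i, 3.2360+29.8788i, -1.2360-2.6944i]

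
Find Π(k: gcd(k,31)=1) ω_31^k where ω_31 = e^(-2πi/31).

The primitive 31st roots of unity are ω_31^k for k coprime to 31: k ∈ {1, 2, 3, 4, 5, 6, 7, 8, 9, 10, 11, 12, 13, 14, 15, 16, 17, 18, 19, 20, 21, 22, 23, 24, 25, 26, 27, 28, 29, 30}
Their product equals the constant term of the cyclotomic polynomial Φ_31(x) up to sign.
For n ≥ 3, the product of all primitive nth roots of unity is 1. (For n=1 it is 1; for n=2 it is -1.)

1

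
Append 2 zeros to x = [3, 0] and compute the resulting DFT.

Original 2-point DFT: [3, 3]
Zero-padded 4-point DFT provides frequency interpolation.

DFT_4([x, 0, ...]) = [3, 3, 3, 3]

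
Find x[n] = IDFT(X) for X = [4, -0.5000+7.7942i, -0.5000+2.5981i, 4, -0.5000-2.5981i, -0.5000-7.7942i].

x[n] = (1/6) Σ(k=0 to 5) X[k] · e^(2πikn/6)

Computing each x[n]:
x[0] = 1
x[1] = -3
x[2] = 0
x[3] = 0
x[4] = 3
x[5] = 3

x = [1, -3, 0, 0, 3, 3]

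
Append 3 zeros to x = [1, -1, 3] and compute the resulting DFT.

Original 3-point DFT: [3, 3.4641i, -3.4641i]
Zero-padded 6-point DFT provides frequency interpolation.

DFT_6([x, 0, ...]) = [3, -1.0000-1.7321i, 3.4641i, 5, -3.4641i, -1.0000+1.7321i]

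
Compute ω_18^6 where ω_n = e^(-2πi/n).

ω_18^6 = e^(-2πi·6/18)
= cos(-2π·6/18) + i·sin(-2π·6/18)
= cos(-12π/18) + i·sin(-12π/18)

ω_18^6 = cos(-12π/18) + i·sin(-12π/18) = -0.5000-0.8660i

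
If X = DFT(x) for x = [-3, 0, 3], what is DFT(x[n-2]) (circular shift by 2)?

Time shift by 2: X_shifted[k] = ω_3^(2k) · X[k]
Shifted x = [0, 3, -3]

DFT(x[n-2]) = [0, -5.1962i, 5.1962i]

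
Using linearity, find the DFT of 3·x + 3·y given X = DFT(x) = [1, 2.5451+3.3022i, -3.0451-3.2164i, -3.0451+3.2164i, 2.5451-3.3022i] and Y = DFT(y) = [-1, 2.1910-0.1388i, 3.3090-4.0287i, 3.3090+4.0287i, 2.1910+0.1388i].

By linearity: DFT(3x + 3y) = 3·DFT(x) + 3·DFT(y)
= 3·[1, 2.5451+3.3022i, -3.0451-3.2164i, -3.0451+3.2164i, 2.5451-3.3022i] + 3·[-1, 2.1910-0.1388i, 3.3090-4.0287i, 3.3090+4.0287i, 2.1910+0.1388i]

Computing element-wise:
Z[0] = 3·(1) + 3·(-1) = 0
Z[1] = 3·(2.5451+3.3022i) + 3·(2.1910-0.1388i) = 14.2083+9.4902i
Z[2] = 3·(-3.0451-3.2164i) + 3·(3.3090-4.0287i) = 0.7917-21.7353i
Z[3] = 3·(-3.0451+3.2164i) + 3·(3.3090+4.0287i) = 0.7917+21.7353i
Z[4] = 3·(2.5451-3.3022i) + 3·(2.1910+0.1388i) = 14.2083-9.4902i

DFT(3x + 3y) = 3·X + 3·Y = [0, 14.2083+9.4902i, 0.7917-21.7353i, 0.7917+21.7353i, 14.2083-9.4902i]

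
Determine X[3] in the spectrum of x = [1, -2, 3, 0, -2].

X[3] = Σ(n=0 to 4) x[n] · ω_5^(3n) where ω_5 = e^(-2πi/5)
= (1)·ω_5^0 + (-2)·ω_5^3 + (3)·ω_5^6 + (0)·ω_5^9 + (-2)·ω_5^12

X[3] = 5.1631-2.8532i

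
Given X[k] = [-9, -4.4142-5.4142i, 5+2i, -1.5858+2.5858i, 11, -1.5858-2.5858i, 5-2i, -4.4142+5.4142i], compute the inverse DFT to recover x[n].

x[n] = (1/8) Σ(k=0 to 7) X[k] · e^(2πikn/8)

Computing each x[n]:
x[0] = 0
x[1] = -3
x[2] = 1
x[3] = -1
x[4] = 3
x[5] = -3
x[6] = -3
x[7] = -3

x = [0, -3, 1, -1, 3, -3, -3, -3]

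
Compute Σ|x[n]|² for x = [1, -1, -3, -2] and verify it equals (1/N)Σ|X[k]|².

Time domain:
Σ|x[n]|² = |1|² + |-1|² + |-3|² + |-2|² = 15.0000

Frequency domain:
(1/4)Σ|X[k]|² = (1/4)(|-5|² + |4-1i|² + |1|² + |4+1i|²) = (1/4)·60.0000 = 15.0000

Both sides agree, confirming Parseval's theorem.

Σ|x[n]|² = (1/N)Σ|X[k]|² = 15.0000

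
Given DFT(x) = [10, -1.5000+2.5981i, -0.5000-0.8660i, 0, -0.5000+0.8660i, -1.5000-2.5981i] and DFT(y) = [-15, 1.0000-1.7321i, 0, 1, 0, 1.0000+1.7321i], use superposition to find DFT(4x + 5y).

By linearity: DFT(4x + 5y) = 4·DFT(x) + 5·DFT(y)
= 4·[10, -1.5000+2.5981i, -0.5000-0.8660i, 0, -0.5000+0.8660i, -1.5000-2.5981i] + 5·[-15, 1.0000-1.7321i, 0, 1, 0, 1.0000+1.7321i]

Computing element-wise:
Z[0] = 4·(10) + 5·(-15) = -35
Z[1] = 4·(-1.5000+2.5981i) + 5·(1.0000-1.7321i) = -1.0000+1.7319i
Z[2] = 4·(-0.5000-0.8660i) + 5·(0) = -2.0000-3.4640i
Z[3] = 4·(0) + 5·(1) = 5
Z[4] = 4·(-0.5000+0.8660i) + 5·(0) = -2.0000+3.4640i
Z[5] = 4·(-1.5000-2.5981i) + 5·(1.0000+1.7321i) = -1.0000-1.7319i

DFT(4x + 5y) = 4·X + 5·Y = [-35, -1.0000+1.7319i, -2.0000-3.4640i, 5, -2.0000+3.4640i, -1.0000-1.7319i]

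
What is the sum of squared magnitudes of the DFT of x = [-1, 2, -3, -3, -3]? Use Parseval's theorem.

Parseval: Σ|x[n]|² = (1/N)Σ|X[k]|², so Σ|X[k]|² = N·Σ|x[n]|² = 5·32.0000

Σ|X[k]|² = N·Σ|x[n]|² = 5·32.0000 = 160.0000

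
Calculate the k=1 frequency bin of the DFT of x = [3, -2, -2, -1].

X[1] = Σ(n=0 to 3) x[n] · ω_4^(1n) where ω_4 = e^(-2πi/4)
= (3)·ω_4^0 + (-2)·ω_4^1 + (-2)·ω_4^2 + (-1)·ω_4^3

X[1] = 5+1i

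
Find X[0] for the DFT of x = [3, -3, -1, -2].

X[0] = Σ(n=0 to 3) x[n] · ω_4^0 = Σ x[n]
= (3) + (-3) + (-1) + (-2)

X[0] = -3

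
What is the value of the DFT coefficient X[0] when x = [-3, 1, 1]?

X[0] = Σ(n=0 to 2) x[n] · ω_3^0 = Σ x[n]
= (-3) + (1) + (1)

X[0] = -1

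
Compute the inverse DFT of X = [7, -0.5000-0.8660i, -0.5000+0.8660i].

x[n] = (1/3) Σ(k=0 to 2) X[k] · e^(2πikn/3)

Computing each x[n]:
x[0] = 2
x[1] = 3
x[2] = 2

x = [2, 3, 2]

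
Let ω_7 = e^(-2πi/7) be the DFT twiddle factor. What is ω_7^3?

ω_7^3 = e^(-2πi·3/7)
= cos(-2π·3/7) + i·sin(-2π·3/7)
= cos(-6π/7) + i·sin(-6π/7)

ω_7^3 = cos(-6π/7) + i·sin(-6π/7) = -0.9010-0.4339i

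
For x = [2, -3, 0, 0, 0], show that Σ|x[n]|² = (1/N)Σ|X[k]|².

Time domain:
Σ|x[n]|² = |2|² + |-3|² + |0|² + |0|² + |0|² = 13.0000

Frequency domain:
(1/5)Σ|X[k]|² = (1/5)(|-1|² + |1.0729+2.8532i|² + |4.4271+1.7634i|² + |4.4271-1.7634i|² + |1.0729-2.8532i|²) = (1/5)·65.0000 = 13.0000

Both sides agree, confirming Parseval's theorem.

Σ|x[n]|² = (1/N)Σ|X[k]|² = 13.0000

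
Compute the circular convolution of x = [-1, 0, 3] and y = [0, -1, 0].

(x ⊛ y)[n] = Σ(m=0 to 2) x[m] · y[(n-m) mod 3]

Computing each output sample:
(x ⊛ y)[0] = -3
(x ⊛ y)[1] = 1
(x ⊛ y)[2] = 0

x ⊛ y = [-3, 1, 0]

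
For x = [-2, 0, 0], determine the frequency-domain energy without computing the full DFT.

Parseval: Σ|x[n]|² = (1/N)Σ|X[k]|², so Σ|X[k]|² = N·Σ|x[n]|² = 3·4.0000

Σ|X[k]|² = N·Σ|x[n]|² = 3·4.0000 = 12.0000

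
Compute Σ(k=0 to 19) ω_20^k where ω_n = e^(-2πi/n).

Sum of all nth roots of unity equals 0 for n > 1 (geometric series with r ≠ 1).

0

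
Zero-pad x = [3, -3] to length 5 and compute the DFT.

Original 2-point DFT: [0, 6]
Zero-padded 5-point DFT provides frequency interpolation.

DFT_5([x, 0, ...]) = [0, 2.0729+2.8532i, 5.4271+1.7634i, 5.4271-1.7634i, 2.0729-2.8532i]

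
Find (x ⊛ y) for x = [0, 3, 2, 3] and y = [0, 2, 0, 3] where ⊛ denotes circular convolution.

(x ⊛ y)[n] = Σ(m=0 to 3) x[m] · y[(n-m) mod 4]

Computing each output sample:
(x ⊛ y)[0] = 15
(x ⊛ y)[1] = 6
(x ⊛ y)[2] = 15
(x ⊛ y)[3] = 4

x ⊛ y = [15, 6, 15, 4]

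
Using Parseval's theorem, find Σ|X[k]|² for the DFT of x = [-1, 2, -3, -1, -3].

Parseval: Σ|x[n]|² = (1/N)Σ|X[k]|², so Σ|X[k]|² = N·Σ|x[n]|² = 5·24.0000

Σ|X[k]|² = N·Σ|x[n]|² = 5·24.0000 = 120.0000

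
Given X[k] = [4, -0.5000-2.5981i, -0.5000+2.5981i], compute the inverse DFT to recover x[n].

x[n] = (1/3) Σ(k=0 to 2) X[k] · e^(2πikn/3)

Computing each x[n]:
x[0] = 1
x[1] = 3
x[2] = 0

x = [1, 3, 0]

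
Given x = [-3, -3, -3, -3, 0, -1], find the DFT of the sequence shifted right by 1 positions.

Time shift by 1: X_shifted[k] = ω_6^(1k) · X[k]
Shifted x = [-1, -3, -3, -3, -3, 0]

DFT(x[n-1]) = [-13, 3.5000+2.5981i, 0.5000+2.5981i, -1, 0.5000-2.5981i, 3.5000-2.5981i]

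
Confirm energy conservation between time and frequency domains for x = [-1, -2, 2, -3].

Time domain:
Σ|x[n]|² = |-1|² + |-2|² + |2|² + |-3|² = 18.0000

Frequency domain:
(1/4)Σ|X[k]|² = (1/4)(|-4|² + |-3-1i|² + |6|² + |-3+1i|²) = (1/4)·72.0000 = 18.0000

Both sides agree, confirming Parseval's theorem.

Σ|x[n]|² = (1/N)Σ|X[k]|² = 18.0000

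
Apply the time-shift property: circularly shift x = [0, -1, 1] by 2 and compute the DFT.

Time shift by 2: X_shifted[k] = ω_3^(2k) · X[k]
Shifted x = [-1, 1, 0]

DFT(x[n-2]) = [0, -1.5000-0.8660i, -1.5000+0.8660i]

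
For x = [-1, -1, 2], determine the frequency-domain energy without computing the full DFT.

Parseval: Σ|x[n]|² = (1/N)Σ|X[k]|², so Σ|X[k]|² = N·Σ|x[n]|² = 3·6.0000

Σ|X[k]|² = N·Σ|x[n]|² = 3·6.0000 = 18.0000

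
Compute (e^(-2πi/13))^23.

Since ω_13^13 = 1, powers reduce modulo 13.
23 mod 13 = 10
So ω_13^23 = ω_13^10 = e^(-2πi·10/13)

ω_13^23 = ω_13^10 = 0.1205+0.9927i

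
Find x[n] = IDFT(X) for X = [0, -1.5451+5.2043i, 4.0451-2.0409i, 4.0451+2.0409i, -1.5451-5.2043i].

x[n] = (1/5) Σ(k=0 to 4) X[k] · e^(2πikn/5)

Computing each x[n]:
x[0] = 1
x[1] = -3
x[2] = -1
x[3] = 3
x[4] = 0

x = [1, -3, -1, 3, 0]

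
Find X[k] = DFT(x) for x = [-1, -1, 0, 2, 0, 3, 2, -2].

X[k] = Σ(n=0 to 7) x[n] · ω_8^(nk)
where ω_8 = e^(-2πi/8)

Computing each X[k]:
X[0] = 3
X[1] = -6.6569+2.0000i
X[2] = -3-2i
X[3] = 4.6569-2.0000i
X[4] = -1
X[5] = 4.6569+2.0000i
X[6] = -3+2i
X[7] = -6.6569-2.0000i

X = [3, -6.6569+2.0000i, -3-2i, 4.6569-2.0000i, -1, 4.6569+2.0000i, -3+2i, -6.6569-2.0000i]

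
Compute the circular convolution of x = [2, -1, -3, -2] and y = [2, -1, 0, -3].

(x ⊛ y)[n] = Σ(m=0 to 3) x[m] · y[(n-m) mod 4]

Computing each output sample:
(x ⊛ y)[0] = 9
(x ⊛ y)[1] = 5
(x ⊛ y)[2] = 1
(x ⊛ y)[3] = -7

x ⊛ y = [9, 5, 1, -7]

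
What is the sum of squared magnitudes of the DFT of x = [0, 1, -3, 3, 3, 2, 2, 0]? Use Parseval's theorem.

Parseval: Σ|x[n]|² = (1/N)Σ|X[k]|², so Σ|X[k]|² = N·Σ|x[n]|² = 8·36.0000

Σ|X[k]|² = N·Σ|x[n]|² = 8·36.0000 = 288.0000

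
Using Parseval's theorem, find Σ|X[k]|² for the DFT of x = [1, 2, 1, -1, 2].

Parseval: Σ|x[n]|² = (1/N)Σ|X[k]|², so Σ|X[k]|² = N·Σ|x[n]|² = 5·11.0000

Σ|X[k]|² = N·Σ|x[n]|² = 5·11.0000 = 55.0000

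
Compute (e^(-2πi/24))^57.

Since ω_24^24 = 1, powers reduce modulo 24.
57 mod 24 = 9
So ω_24^57 = ω_24^9 = e^(-2πi·9/24)

ω_24^57 = ω_24^9 = -0.7071-0.7071i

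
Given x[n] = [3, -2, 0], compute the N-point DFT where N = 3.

X[k] = Σ(n=0 to 2) x[n] · ω_3^(nk)
where ω_3 = e^(-2πi/3)

Computing each X[k]:
X[0] = 1
X[1] = 4.0000+1.7321i
X[2] = 4.0000-1.7321i

X = [1, 4.0000+1.7321i, 4.0000-1.7321i]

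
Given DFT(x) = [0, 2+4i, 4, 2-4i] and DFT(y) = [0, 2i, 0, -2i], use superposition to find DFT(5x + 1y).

By linearity: DFT(5x + 1y) = 5·DFT(x) + 1·DFT(y)
= 5·[0, 2+4i, 4, 2-4i] + 1·[0, 2i, 0, -2i]

Computing element-wise:
Z[0] = 5·(0) + 1·(0) = 0
Z[1] = 5·(2+4i) + 1·(2i) = 10+22i
Z[2] = 5·(4) + 1·(0) = 20
Z[3] = 5·(2-4i) + 1·(-2i) = 10-22i

DFT(5x + 1y) = 5·X + 1·Y = [0, 10+22i, 20, 10-22i]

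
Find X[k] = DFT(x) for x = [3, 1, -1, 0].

X[k] = Σ(n=0 to 3) x[n] · ω_4^(nk)
where ω_4 = e^(-2πi/4)

Computing each X[k]:
X[0] = 3
X[1] = 4-1i
X[2] = 1
X[3] = 4+1i

X = [3, 4-1i, 1, 4+1i]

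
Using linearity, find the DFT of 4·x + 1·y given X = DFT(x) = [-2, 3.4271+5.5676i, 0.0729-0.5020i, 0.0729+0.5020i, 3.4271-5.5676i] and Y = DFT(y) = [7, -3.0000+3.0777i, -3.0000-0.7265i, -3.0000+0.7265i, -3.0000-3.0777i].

By linearity: DFT(4x + 1y) = 4·DFT(x) + 1·DFT(y)
= 4·[-2, 3.4271+5.5676i, 0.0729-0.5020i, 0.0729+0.5020i, 3.4271-5.5676i] + 1·[7, -3.0000+3.0777i, -3.0000-0.7265i, -3.0000+0.7265i, -3.0000-3.0777i]

Computing element-wise:
Z[0] = 4·(-2) + 1·(7) = -1
Z[1] = 4·(3.4271+5.5676i) + 1·(-3.0000+3.0777i) = 10.7084+25.3481i
Z[2] = 4·(0.0729-0.5020i) + 1·(-3.0000-0.7265i) = -2.7084-2.7345i
Z[3] = 4·(0.0729+0.5020i) + 1·(-3.0000+0.7265i) = -2.7084+2.7345i
Z[4] = 4·(3.4271-5.5676i) + 1·(-3.0000-3.0777i) = 10.7084-25.3481i

DFT(4x + 1y) = 4·X + 1·Y = [-1, 10.7084+25.3481i, -2.7084-2.7345i, -2.7084+2.7345i, 10.7084-25.3481i]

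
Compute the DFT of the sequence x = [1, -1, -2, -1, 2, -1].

X[k] = Σ(n=0 to 5) x[n] · ω_6^(nk)
where ω_6 = e^(-2πi/6)

Computing each X[k]:
X[0] = -2
X[1] = 1.0000+3.4641i
X[2] = 1.0000-3.4641i
X[3] = 4
X[4] = 1.0000+3.4641i
X[5] = 1.0000-3.4641i

X = [-2, 1.0000+3.4641i, 1.0000-3.4641i, 4, 1.0000+3.4641i, 1.0000-3.4641i]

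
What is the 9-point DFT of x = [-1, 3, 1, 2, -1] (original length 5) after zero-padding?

Original 5-point DFT: [4, -2.8090-3.2164i, -1.6910-3.3022i, -1.6910+3.3022i, -2.8090+3.2164i]
Zero-padded 9-point DFT provides frequency interpolation.

DFT_9([x, 0, ...]) = [4, 1.4115-4.3032i, -3.1848-2.2072i, -0.5000-0.8660i, -4.2267-3.1001i, -4.2267+3.1001i, -0.5000+0.8660i, -3.1848+2.2072i, 1.4115+4.3032i]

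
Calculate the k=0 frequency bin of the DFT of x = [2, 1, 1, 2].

X[0] = Σ(n=0 to 3) x[n] · ω_4^0 = Σ x[n]
= (2) + (1) + (1) + (2)

X[0] = 6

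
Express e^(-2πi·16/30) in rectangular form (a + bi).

ω_30^16 = e^(-2πi·16/30)
= cos(-2π·16/30) + i·sin(-2π·16/30)
= cos(-32π/30) + i·sin(-32π/30)

ω_30^16 = cos(-32π/30) + i·sin(-32π/30) = -0.9781+0.2079i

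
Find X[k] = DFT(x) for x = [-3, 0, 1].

X[k] = Σ(n=0 to 2) x[n] · ω_3^(nk)
where ω_3 = e^(-2πi/3)

Computing each X[k]:
X[0] = -2
X[1] = -3.5000+0.8660i
X[2] = -3.5000-0.8660i

X = [-2, -3.5000+0.8660i, -3.5000-0.8660i]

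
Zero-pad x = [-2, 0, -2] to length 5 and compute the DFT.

Original 3-point DFT: [-4, -1.0000-1.7321i, -1.0000+1.7321i]
Zero-padded 5-point DFT provides frequency interpolation.

DFT_5([x, 0, ...]) = [-4, -0.3820+1.1756i, -2.6180-1.9021i, -2.6180+1.9021i, -0.3820-1.1756i]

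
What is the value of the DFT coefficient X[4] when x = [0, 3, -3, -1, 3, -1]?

X[4] = Σ(n=0 to 5) x[n] · ω_6^(4n) where ω_6 = e^(-2πi/6)
= (0)·ω_6^0 + (3)·ω_6^4 + (-3)·ω_6^8 + (-1)·ω_6^12 + (3)·ω_6^16 + (-1)·ω_6^20

X[4] = -2.0000+8.6603i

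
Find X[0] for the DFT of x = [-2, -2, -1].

X[0] = Σ(n=0 to 2) x[n] · ω_3^0 = Σ x[n]
= (-2) + (-2) + (-1)

X[0] = -5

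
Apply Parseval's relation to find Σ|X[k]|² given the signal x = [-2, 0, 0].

Parseval: Σ|x[n]|² = (1/N)Σ|X[k]|², so Σ|X[k]|² = N·Σ|x[n]|² = 3·4.0000

Σ|X[k]|² = N·Σ|x[n]|² = 3·4.0000 = 12.0000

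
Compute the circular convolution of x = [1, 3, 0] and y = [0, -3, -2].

(x ⊛ y)[n] = Σ(m=0 to 2) x[m] · y[(n-m) mod 3]

Computing each output sample:
(x ⊛ y)[0] = -6
(x ⊛ y)[1] = -3
(x ⊛ y)[2] = -11

x ⊛ y = [-6, -3, -11]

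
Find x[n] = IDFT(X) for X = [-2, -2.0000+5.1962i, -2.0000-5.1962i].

x[n] = (1/3) Σ(k=0 to 2) X[k] · e^(2πikn/3)

Computing each x[n]:
x[0] = -2
x[1] = -3
x[2] = 3

x = [-2, -3, 3]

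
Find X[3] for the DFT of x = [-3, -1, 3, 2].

X[3] = Σ(n=0 to 3) x[n] · ω_4^(3n) where ω_4 = e^(-2πi/4)
= (-3)·ω_4^0 + (-1)·ω_4^3 + (3)·ω_4^6 + (2)·ω_4^9

X[3] = -6-3i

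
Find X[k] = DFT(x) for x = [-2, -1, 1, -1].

X[k] = Σ(n=0 to 3) x[n] · ω_4^(nk)
where ω_4 = e^(-2πi/4)

Computing each X[k]:
X[0] = -3
X[1] = -3
X[2] = 1
X[3] = -3

X = [-3, -3, 1, -3]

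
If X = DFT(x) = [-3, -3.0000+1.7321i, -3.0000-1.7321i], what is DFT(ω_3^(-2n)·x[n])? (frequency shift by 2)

Modulation property: DFT(ω_3^(-2n)·x[n]) = X[(k-2) mod 3], so circularly shift X by 2 positions.

X[k-2] = [-3.0000+1.7321i, -3.0000-1.7321i, -3]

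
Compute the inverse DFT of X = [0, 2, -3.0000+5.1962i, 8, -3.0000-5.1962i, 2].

x[n] = (1/6) Σ(k=0 to 5) X[k] · e^(2πikn/6)

Computing each x[n]:
x[0] = 1
x[1] = -2
x[2] = 3
x[3] = -3
x[4] = 0
x[5] = 1

x = [1, -2, 3, -3, 0, 1]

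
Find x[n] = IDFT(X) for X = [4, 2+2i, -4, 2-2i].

x[n] = (1/4) Σ(k=0 to 3) X[k] · e^(2πikn/4)

Computing each x[n]:
x[0] = 1
x[1] = 1
x[2] = -1
x[3] = 3

x = [1, 1, -1, 3]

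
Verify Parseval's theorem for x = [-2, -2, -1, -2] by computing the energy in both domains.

Time domain:
Σ|x[n]|² = |-2|² + |-2|² + |-1|² + |-2|² = 13.0000

Frequency domain:
(1/4)Σ|X[k]|² = (1/4)(|-7|² + |-1|² + |1|² + |-1|²) = (1/4)·52.0000 = 13.0000

Both sides agree, confirming Parseval's theorem.

Σ|x[n]|² = (1/N)Σ|X[k]|² = 13.0000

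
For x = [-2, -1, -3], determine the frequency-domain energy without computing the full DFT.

Parseval: Σ|x[n]|² = (1/N)Σ|X[k]|², so Σ|X[k]|² = N·Σ|x[n]|² = 3·14.0000

Σ|X[k]|² = N·Σ|x[n]|² = 3·14.0000 = 42.0000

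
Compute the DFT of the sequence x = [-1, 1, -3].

X[k] = Σ(n=0 to 2) x[n] · ω_3^(nk)
where ω_3 = e^(-2πi/3)

Computing each X[k]:
X[0] = -3
X[1] = -3.4641i
X[2] = 3.4641i

X = [-3, -3.4641i, 3.4641i]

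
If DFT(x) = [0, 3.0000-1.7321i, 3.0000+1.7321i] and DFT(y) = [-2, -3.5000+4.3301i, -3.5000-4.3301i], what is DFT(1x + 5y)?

By linearity: DFT(1x + 5y) = 1·DFT(x) + 5·DFT(y)
= 1·[0, 3.0000-1.7321i, 3.0000+1.7321i] + 5·[-2, -3.5000+4.3301i, -3.5000-4.3301i]

Computing element-wise:
Z[0] = 1·(0) + 5·(-2) = -10
Z[1] = 1·(3.0000-1.7321i) + 5·(-3.5000+4.3301i) = -14.5000+19.9184i
Z[2] = 1·(3.0000+1.7321i) + 5·(-3.5000-4.3301i) = -14.5000-19.9184i

DFT(1x + 5y) = 1·X + 5·Y = [-10, -14.5000+19.9184i, -14.5000-19.9184i]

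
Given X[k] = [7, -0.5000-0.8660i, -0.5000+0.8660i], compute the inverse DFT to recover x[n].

x[n] = (1/3) Σ(k=0 to 2) X[k] · e^(2πikn/3)

Computing each x[n]:
x[0] = 2
x[1] = 3
x[2] = 2

x = [2, 3, 2]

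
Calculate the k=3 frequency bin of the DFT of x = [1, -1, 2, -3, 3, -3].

X[3] = Σ(n=0 to 5) x[n] · ω_6^(3n) where ω_6 = e^(-2πi/6)
= (1)·ω_6^0 + (-1)·ω_6^3 + (2)·ω_6^6 + (-3)·ω_6^9 + (3)·ω_6^12 + (-3)·ω_6^15

X[3] = 13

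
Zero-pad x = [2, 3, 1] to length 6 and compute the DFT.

Original 3-point DFT: [6, -1.7321i, 1.7321i]
Zero-padded 6-point DFT provides frequency interpolation.

DFT_6([x, 0, ...]) = [6, 3.0000-3.4641i, -1.7321i, 0, 1.7321i, 3.0000+3.4641i]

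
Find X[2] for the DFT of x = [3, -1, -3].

X[2] = Σ(n=0 to 2) x[n] · ω_3^(2n) where ω_3 = e^(-2πi/3)
= (3)·ω_3^0 + (-1)·ω_3^2 + (-3)·ω_3^4

X[2] = 5.0000+1.7321i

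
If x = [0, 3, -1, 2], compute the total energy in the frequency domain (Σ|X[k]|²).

Parseval: Σ|x[n]|² = (1/N)Σ|X[k]|², so Σ|X[k]|² = N·Σ|x[n]|² = 4·14.0000

Σ|X[k]|² = N·Σ|x[n]|² = 4·14.0000 = 56.0000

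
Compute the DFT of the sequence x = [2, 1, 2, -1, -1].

X[k] = Σ(n=0 to 4) x[n] · ω_5^(nk)
where ω_5 = e^(-2πi/5)

Computing each X[k]:
X[0] = 3
X[1] = 1.1910-3.6655i
X[2] = 2.3090+1.6776i
X[3] = 2.3090-1.6776i
X[4] = 1.1910+3.6655i

X = [3, 1.1910-3.6655i, 2.3090+1.6776i, 2.3090-1.6776i, 1.1910+3.6655i]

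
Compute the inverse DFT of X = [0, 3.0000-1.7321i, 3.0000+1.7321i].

x[n] = (1/3) Σ(k=0 to 2) X[k] · e^(2πikn/3)

Computing each x[n]:
x[0] = 2
x[1] = 0
x[2] = -2

x = [2, 0, -2]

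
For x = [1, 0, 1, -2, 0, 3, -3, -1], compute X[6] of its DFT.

X[6] = Σ(n=0 to 7) x[n] · ω_8^(6n) where ω_8 = e^(-2πi/8)
= (1)·ω_8^0 + (0)·ω_8^6 + (1)·ω_8^12 + (-2)·ω_8^18 + (0)·ω_8^24 + (3)·ω_8^30 + (-3)·ω_8^36 + (-1)·ω_8^42

X[6] = 3+6i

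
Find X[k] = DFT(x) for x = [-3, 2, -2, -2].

X[k] = Σ(n=0 to 3) x[n] · ω_4^(nk)
where ω_4 = e^(-2πi/4)

Computing each X[k]:
X[0] = -5
X[1] = -1-4i
X[2] = -5
X[3] = -1+4i

X = [-5, -1-4i, -5, -1+4i]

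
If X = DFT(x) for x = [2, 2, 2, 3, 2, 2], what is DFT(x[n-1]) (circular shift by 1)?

Time shift by 1: X_shifted[k] = ω_6^(1k) · X[k]
Shifted x = [2, 2, 2, 2, 3, 2]

DFT(x[n-1]) = [13, -0.5000+0.8660i, -0.5000-0.8660i, 1, -0.5000+0.8660i, -0.5000-0.8660i]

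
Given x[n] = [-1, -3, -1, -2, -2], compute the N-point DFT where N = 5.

X[k] = Σ(n=0 to 4) x[n] · ω_5^(nk)
where ω_5 = e^(-2πi/5)

Computing each X[k]:
X[0] = -9
X[1] = -0.1180+0.3633i
X[2] = 2.1180+1.5388i
X[3] = 2.1180-1.5388i
X[4] = -0.1180-0.3633i

X = [-9, -0.1180+0.3633i, 2.1180+1.5388i, 2.1180-1.5388i, -0.1180-0.3633i]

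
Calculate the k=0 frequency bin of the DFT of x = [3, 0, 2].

X[0] = Σ(n=0 to 2) x[n] · ω_3^0 = Σ x[n]
= (3) + (0) + (2)

X[0] = 5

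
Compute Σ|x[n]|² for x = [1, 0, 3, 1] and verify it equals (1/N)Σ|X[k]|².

Time domain:
Σ|x[n]|² = |1|² + |0|² + |3|² + |1|² = 11.0000

Frequency domain:
(1/4)Σ|X[k]|² = (1/4)(|5|² + |-2+1i|² + |3|² + |-2-1i|²) = (1/4)·44.0000 = 11.0000

Both sides agree, confirming Parseval's theorem.

Σ|x[n]|² = (1/N)Σ|X[k]|² = 11.0000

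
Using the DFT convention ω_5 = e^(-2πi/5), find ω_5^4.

ω_5^4 = e^(-2πi·4/5)
= cos(-2π·4/5) + i·sin(-2π·4/5)
= cos(-8π/5) + i·sin(-8π/5)

ω_5^4 = cos(-8π/5) + i·sin(-8π/5) = 0.3090+0.9511i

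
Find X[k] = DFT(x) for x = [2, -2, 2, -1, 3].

X[k] = Σ(n=0 to 4) x[n] · ω_5^(nk)
where ω_5 = e^(-2πi/5)

Computing each X[k]:
X[0] = 4
X[1] = 1.5000+2.9919i
X[2] = 1.5000+5.7921i
X[3] = 1.5000-5.7921i
X[4] = 1.5000-2.9919i

X = [4, 1.5000+2.9919i, 1.5000+5.7921i, 1.5000-5.7921i, 1.5000-2.9919i]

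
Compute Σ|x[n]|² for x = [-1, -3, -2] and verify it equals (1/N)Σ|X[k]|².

Time domain:
Σ|x[n]|² = |-1|² + |-3|² + |-2|² = 14.0000

Frequency domain:
(1/3)Σ|X[k]|² = (1/3)(|-6|² + |1.5000+0.8660i|² + |1.5000-0.8660i|²) = (1/3)·42.0000 = 14.0000

Both sides agree, confirming Parseval's theorem.

Σ|x[n]|² = (1/N)Σ|X[k]|² = 14.0000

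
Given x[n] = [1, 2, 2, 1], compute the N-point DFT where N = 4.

X[k] = Σ(n=0 to 3) x[n] · ω_4^(nk)
where ω_4 = e^(-2πi/4)

Computing each X[k]:
X[0] = 6
X[1] = -1-1i
X[2] = 0
X[3] = -1+1i

X = [6, -1-1i, 0, -1+1i]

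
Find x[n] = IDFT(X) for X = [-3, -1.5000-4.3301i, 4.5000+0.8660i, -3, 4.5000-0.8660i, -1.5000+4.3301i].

x[n] = (1/6) Σ(k=0 to 5) X[k] · e^(2πikn/6)

Computing each x[n]:
x[0] = 0
x[1] = 0
x[2] = 0
x[3] = 2
x[4] = -3
x[5] = -2

x = [0, 0, 0, 2, -3, -2]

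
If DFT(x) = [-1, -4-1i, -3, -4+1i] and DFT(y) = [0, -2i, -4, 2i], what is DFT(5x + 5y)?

By linearity: DFT(5x + 5y) = 5·DFT(x) + 5·DFT(y)
= 5·[-1, -4-1i, -3, -4+1i] + 5·[0, -2i, -4, 2i]

Computing element-wise:
Z[0] = 5·(-1) + 5·(0) = -5
Z[1] = 5·(-4-1i) + 5·(-2i) = -20-15i
Z[2] = 5·(-3) + 5·(-4) = -35
Z[3] = 5·(-4+1i) + 5·(2i) = -20+15i

DFT(5x + 5y) = 5·X + 5·Y = [-5, -20-15i, -35, -20+15i]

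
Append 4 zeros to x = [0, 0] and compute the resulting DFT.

Original 2-point DFT: [0, 0]
Zero-padded 6-point DFT provides frequency interpolation.

DFT_6([x, 0, ...]) = [0, 0, 0, 0, 0, 0]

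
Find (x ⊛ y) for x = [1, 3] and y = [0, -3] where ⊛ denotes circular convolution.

(x ⊛ y)[n] = Σ(m=0 to 1) x[m] · y[(n-m) mod 2]

Computing each output sample:
(x ⊛ y)[0] = -9
(x ⊛ y)[1] = -3

x ⊛ y = [-9, -3]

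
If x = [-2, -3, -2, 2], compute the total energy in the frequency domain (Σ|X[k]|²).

Parseval: Σ|x[n]|² = (1/N)Σ|X[k]|², so Σ|X[k]|² = N·Σ|x[n]|² = 4·21.0000

Σ|X[k]|² = N·Σ|x[n]|² = 4·21.0000 = 84.0000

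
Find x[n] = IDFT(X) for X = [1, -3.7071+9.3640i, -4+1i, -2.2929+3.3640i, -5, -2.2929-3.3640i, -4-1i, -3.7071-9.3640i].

x[n] = (1/8) Σ(k=0 to 7) X[k] · e^(2πikn/8)

Computing each x[n]:
x[0] = -3
x[1] = -2
x[2] = -1
x[3] = -1
x[4] = 0
x[5] = 3
x[6] = 2
x[7] = 3

x = [-3, -2, -1, -1, 0, 3, 2, 3]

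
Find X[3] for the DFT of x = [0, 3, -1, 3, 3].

X[3] = Σ(n=0 to 4) x[n] · ω_5^(3n) where ω_5 = e^(-2πi/5)
= (0)·ω_5^0 + (3)·ω_5^3 + (-1)·ω_5^6 + (3)·ω_5^9 + (3)·ω_5^12

X[3] = -4.2361+3.8042i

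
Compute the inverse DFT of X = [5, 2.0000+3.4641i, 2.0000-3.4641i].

x[n] = (1/3) Σ(k=0 to 2) X[k] · e^(2πikn/3)

Computing each x[n]:
x[0] = 3
x[1] = -1
x[2] = 3

x = [3, -1, 3]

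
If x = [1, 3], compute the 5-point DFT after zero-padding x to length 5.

Original 2-point DFT: [4, -2]
Zero-padded 5-point DFT provides frequency interpolation.

DFT_5([x, 0, ...]) = [4, 1.9271-2.8532i, -1.4271-1.7634i, -1.4271+1.7634i, 1.9271+2.8532i]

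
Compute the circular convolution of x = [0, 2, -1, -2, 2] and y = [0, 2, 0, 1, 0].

(x ⊛ y)[n] = Σ(m=0 to 4) x[m] · y[(n-m) mod 5]

Computing each output sample:
(x ⊛ y)[0] = 3
(x ⊛ y)[1] = -2
(x ⊛ y)[2] = 6
(x ⊛ y)[3] = -2
(x ⊛ y)[4] = -2

x ⊛ y = [3, -2, 6, -2, -2]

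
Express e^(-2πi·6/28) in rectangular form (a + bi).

ω_28^6 = e^(-2πi·6/28)
= cos(-2π·6/28) + i·sin(-2π·6/28)
= cos(-12π/28) + i·sin(-12π/28)

ω_28^6 = cos(-12π/28) + i·sin(-12π/28) = 0.2225-0.9749i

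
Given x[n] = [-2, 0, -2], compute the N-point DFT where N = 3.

X[k] = Σ(n=0 to 2) x[n] · ω_3^(nk)
where ω_3 = e^(-2πi/3)

Computing each X[k]:
X[0] = -4
X[1] = -1.0000-1.7321i
X[2] = -1.0000+1.7321i

X = [-4, -1.0000-1.7321i, -1.0000+1.7321i]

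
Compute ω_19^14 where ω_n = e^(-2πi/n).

ω_19^14 = e^(-2πi·14/19)
= cos(-2π·14/19) + i·sin(-2π·14/19)
= cos(-28π/19) + i·sin(-28π/19)

ω_19^14 = cos(-28π/19) + i·sin(-28π/19) = -0.0826+0.9966i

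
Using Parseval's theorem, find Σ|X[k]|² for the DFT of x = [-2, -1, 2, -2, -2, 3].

Parseval: Σ|x[n]|² = (1/N)Σ|X[k]|², so Σ|X[k]|² = N·Σ|x[n]|² = 6·26.0000

Σ|X[k]|² = N·Σ|x[n]|² = 6·26.0000 = 156.0000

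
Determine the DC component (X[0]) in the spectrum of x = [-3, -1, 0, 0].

X[0] = Σ(n=0 to 3) x[n] · ω_4^0 = Σ x[n]
= (-3) + (-1) + (0) + (0)

X[0] = -4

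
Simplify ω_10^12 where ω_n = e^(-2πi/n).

Since ω_10^10 = 1, powers reduce modulo 10.
12 mod 10 = 2
So ω_10^12 = ω_10^2 = e^(-2πi·2/10)

ω_10^12 = ω_10^2 = 0.3090-0.9511i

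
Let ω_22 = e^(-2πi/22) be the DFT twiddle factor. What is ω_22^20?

ω_22^20 = e^(-2πi·20/22)
= cos(-2π·20/22) + i·sin(-2π·20/22)
= cos(-40π/22) + i·sin(-40π/22)

ω_22^20 = cos(-40π/22) + i·sin(-40π/22) = 0.8413+0.5406i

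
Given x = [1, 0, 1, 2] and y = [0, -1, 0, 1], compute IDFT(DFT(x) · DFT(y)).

(x ⊛ y)[n] = Σ(m=0 to 3) x[m] · y[(n-m) mod 4]

Computing each output sample:
(x ⊛ y)[0] = -2
(x ⊛ y)[1] = 0
(x ⊛ y)[2] = 2
(x ⊛ y)[3] = 0

x ⊛ y = [-2, 0, 2, 0]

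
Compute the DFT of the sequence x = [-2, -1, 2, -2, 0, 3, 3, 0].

X[k] = Σ(n=0 to 7) x[n] · ω_8^(nk)
where ω_8 = e^(-2πi/8)

Computing each X[k]:
X[0] = 3
X[1] = -3.4142+5.2426i
X[2] = -7-4i
X[3] = -0.5858+3.2426i
X[4] = 3
X[5] = -0.5858-3.2426i
X[6] = -7+4i
X[7] = -3.4142-5.2426i

X = [3, -3.4142+5.2426i, -7-4i, -0.5858+3.2426i, 3, -0.5858-3.2426i, -7+4i, -3.4142-5.2426i]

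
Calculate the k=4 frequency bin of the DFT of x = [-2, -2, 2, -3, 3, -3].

X[4] = Σ(n=0 to 5) x[n] · ω_6^(4n) where ω_6 = e^(-2πi/6)
= (-2)·ω_6^0 + (-2)·ω_6^4 + (2)·ω_6^8 + (-3)·ω_6^12 + (3)·ω_6^16 + (-3)·ω_6^20

X[4] = -5.0000+1.7321i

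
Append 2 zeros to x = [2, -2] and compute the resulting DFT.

Original 2-point DFT: [0, 4]
Zero-padded 4-point DFT provides frequency interpolation.

DFT_4([x, 0, ...]) = [0, 2+2i, 4, 2-2i]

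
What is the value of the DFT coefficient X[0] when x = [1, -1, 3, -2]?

X[0] = Σ(n=0 to 3) x[n] · ω_4^0 = Σ x[n]
= (1) + (-1) + (3) + (-2)

X[0] = 1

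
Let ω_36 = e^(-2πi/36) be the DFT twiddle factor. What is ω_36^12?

ω_36^12 = e^(-2πi·12/36)
= cos(-2π·12/36) + i·sin(-2π·12/36)
= cos(-24π/36) + i·sin(-24π/36)

ω_36^12 = cos(-24π/36) + i·sin(-24π/36) = -0.5000-0.8660i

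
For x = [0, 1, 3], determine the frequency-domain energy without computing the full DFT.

Parseval: Σ|x[n]|² = (1/N)Σ|X[k]|², so Σ|X[k]|² = N·Σ|x[n]|² = 3·10.0000

Σ|X[k]|² = N·Σ|x[n]|² = 3·10.0000 = 30.0000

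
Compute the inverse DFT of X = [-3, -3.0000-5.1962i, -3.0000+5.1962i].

x[n] = (1/3) Σ(k=0 to 2) X[k] · e^(2πikn/3)

Computing each x[n]:
x[0] = -3
x[1] = 3
x[2] = -3

x = [-3, 3, -3]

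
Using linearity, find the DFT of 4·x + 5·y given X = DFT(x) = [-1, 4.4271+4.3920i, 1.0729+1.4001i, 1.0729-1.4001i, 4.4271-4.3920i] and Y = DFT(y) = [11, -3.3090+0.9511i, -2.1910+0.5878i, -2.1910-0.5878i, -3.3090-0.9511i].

By linearity: DFT(4x + 5y) = 4·DFT(x) + 5·DFT(y)
= 4·[-1, 4.4271+4.3920i, 1.0729+1.4001i, 1.0729-1.4001i, 4.4271-4.3920i] + 5·[11, -3.3090+0.9511i, -2.1910+0.5878i, -2.1910-0.5878i, -3.3090-0.9511i]

Computing element-wise:
Z[0] = 4·(-1) + 5·(11) = 51
Z[1] = 4·(4.4271+4.3920i) + 5·(-3.3090+0.9511i) = 1.1634+22.3235i
Z[2] = 4·(1.0729+1.4001i) + 5·(-2.1910+0.5878i) = -6.6634+8.5394i
Z[3] = 4·(1.0729-1.4001i) + 5·(-2.1910-0.5878i) = -6.6634-8.5394i
Z[4] = 4·(4.4271-4.3920i) + 5·(-3.3090-0.9511i) = 1.1634-22.3235i

DFT(4x + 5y) = 4·X + 5·Y = [51, 1.1634+22.3235i, -6.6634+8.5394i, -6.6634-8.5394i, 1.1634-22.3235i]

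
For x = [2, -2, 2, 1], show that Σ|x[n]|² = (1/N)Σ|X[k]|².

Time domain:
Σ|x[n]|² = |2|² + |-2|² + |2|² + |1|² = 13.0000

Frequency domain:
(1/4)Σ|X[k]|² = (1/4)(|3|² + |3i|² + |5|² + |-3i|²) = (1/4)·52.0000 = 13.0000

Both sides agree, confirming Parseval's theorem.

Σ|x[n]|² = (1/N)Σ|X[k]|² = 13.0000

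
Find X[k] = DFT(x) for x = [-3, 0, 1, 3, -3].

X[k] = Σ(n=0 to 4) x[n] · ω_5^(nk)
where ω_5 = e^(-2πi/5)

Computing each X[k]:
X[0] = -2
X[1] = -7.1631-1.6776i
X[2] = 0.6631-3.6655i
X[3] = 0.6631+3.6655i
X[4] = -7.1631+1.6776i

X = [-2, -7.1631-1.6776i, 0.6631-3.6655i, 0.6631+3.6655i, -7.1631+1.6776i]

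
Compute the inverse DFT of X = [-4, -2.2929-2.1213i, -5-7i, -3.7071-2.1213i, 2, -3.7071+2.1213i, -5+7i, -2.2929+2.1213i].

x[n] = (1/8) Σ(k=0 to 7) X[k] · e^(2πikn/8)

Computing each x[n]:
x[0] = -3
x[1] = 2
x[2] = 1
x[3] = -2
x[4] = 0
x[5] = 0
x[6] = 1
x[7] = -3

x = [-3, 2, 1, -2, 0, 0, 1, -3]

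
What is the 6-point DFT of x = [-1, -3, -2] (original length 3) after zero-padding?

Original 3-point DFT: [-6, 1.5000+0.8660i, 1.5000-0.8660i]
Zero-padded 6-point DFT provides frequency interpolation.

DFT_6([x, 0, ...]) = [-6, -1.5000+4.3301i, 1.5000+0.8660i, 0, 1.5000-0.8660i, -1.5000-4.3301i]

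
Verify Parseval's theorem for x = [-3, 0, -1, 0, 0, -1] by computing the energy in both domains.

Time domain:
Σ|x[n]|² = |-3|² + |0|² + |-1|² + |0|² + |0|² + |-1|² = 11.0000

Frequency domain:
(1/6)Σ|X[k]|² = (1/6)(|-5|² + |-3|² + |-2.0000-1.7321i|² + |-3|² + |-2.0000+1.7321i|² + |-3|²) = (1/6)·66.0000 = 11.0000

Both sides agree, confirming Parseval's theorem.

Σ|x[n]|² = (1/N)Σ|X[k]|² = 11.0000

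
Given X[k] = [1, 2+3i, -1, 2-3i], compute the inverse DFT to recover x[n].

x[n] = (1/4) Σ(k=0 to 3) X[k] · e^(2πikn/4)

Computing each x[n]:
x[0] = 1
x[1] = -1
x[2] = -1
x[3] = 2

x = [1, -1, -1, 2]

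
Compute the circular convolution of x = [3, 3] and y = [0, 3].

(x ⊛ y)[n] = Σ(m=0 to 1) x[m] · y[(n-m) mod 2]

Computing each output sample:
(x ⊛ y)[0] = 9
(x ⊛ y)[1] = 9

x ⊛ y = [9, 9]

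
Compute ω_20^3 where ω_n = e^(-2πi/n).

ω_20^3 = e^(-2πi·3/20)
= cos(-2π·3/20) + i·sin(-2π·3/20)
= cos(-6π/20) + i·sin(-6π/20)

ω_20^3 = cos(-6π/20) + i·sin(-6π/20) = 0.5878-0.8090i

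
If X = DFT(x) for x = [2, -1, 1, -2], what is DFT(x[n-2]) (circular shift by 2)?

Time shift by 2: X_shifted[k] = ω_4^(2k) · X[k]
Shifted x = [1, -2, 2, -1]

DFT(x[n-2]) = [0, -1+1i, 6, -1-1i]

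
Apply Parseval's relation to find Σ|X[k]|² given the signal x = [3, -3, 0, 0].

Parseval: Σ|x[n]|² = (1/N)Σ|X[k]|², so Σ|X[k]|² = N·Σ|x[n]|² = 4·18.0000

Σ|X[k]|² = N·Σ|x[n]|² = 4·18.0000 = 72.0000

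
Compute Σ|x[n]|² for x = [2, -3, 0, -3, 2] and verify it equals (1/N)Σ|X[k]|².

Time domain:
Σ|x[n]|² = |2|² + |-3|² + |0|² + |-3|² + |2|² = 26.0000

Frequency domain:
(1/5)Σ|X[k]|² = (1/5)(|-2|² + |4.1180+2.9919i|² + |1.8820+5.7921i|² + |1.8820-5.7921i|² + |4.1180-2.9919i|²) = (1/5)·130.0000 = 26.0000

Both sides agree, confirming Parseval's theorem.

Σ|x[n]|² = (1/N)Σ|X[k]|² = 26.0000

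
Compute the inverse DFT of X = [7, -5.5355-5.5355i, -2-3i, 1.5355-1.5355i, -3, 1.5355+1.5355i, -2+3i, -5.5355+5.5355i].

x[n] = (1/8) Σ(k=0 to 7) X[k] · e^(2πikn/8)

Computing each x[n]:
x[0] = -1
x[1] = 2
x[2] = 2
x[3] = 3
x[4] = 1
x[5] = 2
x[6] = 0
x[7] = -2

x = [-1, 2, 2, 3, 1, 2, 0, -2]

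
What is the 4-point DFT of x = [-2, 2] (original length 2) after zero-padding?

Original 2-point DFT: [0, -4]
Zero-padded 4-point DFT provides frequency interpolation.

DFT_4([x, 0, ...]) = [0, -2-2i, -4, -2+2i]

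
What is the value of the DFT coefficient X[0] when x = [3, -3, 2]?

X[0] = Σ(n=0 to 2) x[n] · ω_3^0 = Σ x[n]
= (3) + (-3) + (2)

X[0] = 2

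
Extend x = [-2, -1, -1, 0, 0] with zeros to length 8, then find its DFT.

Original 5-point DFT: [-4, -1.5000+1.5388i, -1.5000-0.3633i, -1.5000+0.3633i, -1.5000-1.5388i]
Zero-padded 8-point DFT provides frequency interpolation.

DFT_8([x, 0, ...]) = [-4, -2.7071+1.7071i, -1+1i, -1.2929-0.2929i, -2, -1.2929+0.2929i, -1-1i, -2.7071-1.7071i]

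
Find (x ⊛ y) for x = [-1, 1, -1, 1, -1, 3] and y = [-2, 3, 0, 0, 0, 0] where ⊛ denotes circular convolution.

(x ⊛ y)[n] = Σ(m=0 to 5) x[m] · y[(n-m) mod 6]

Computing each output sample:
(x ⊛ y)[0] = 11
(x ⊛ y)[1] = -5
(x ⊛ y)[2] = 5
(x ⊛ y)[3] = -5
(x ⊛ y)[4] = 5
(x ⊛ y)[5] = -9

x ⊛ y = [11, -5, 5, -5, 5, -9]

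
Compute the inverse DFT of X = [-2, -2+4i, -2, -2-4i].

x[n] = (1/4) Σ(k=0 to 3) X[k] · e^(2πikn/4)

Computing each x[n]:
x[0] = -2
x[1] = -2
x[2] = 0
x[3] = 2

x = [-2, -2, 0, 2]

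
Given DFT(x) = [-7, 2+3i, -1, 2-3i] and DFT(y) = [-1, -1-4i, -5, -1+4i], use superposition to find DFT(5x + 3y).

By linearity: DFT(5x + 3y) = 5·DFT(x) + 3·DFT(y)
= 5·[-7, 2+3i, -1, 2-3i] + 3·[-1, -1-4i, -5, -1+4i]

Computing element-wise:
Z[0] = 5·(-7) + 3·(-1) = -38
Z[1] = 5·(2+3i) + 3·(-1-4i) = 7+3i
Z[2] = 5·(-1) + 3·(-5) = -20
Z[3] = 5·(2-3i) + 3·(-1+4i) = 7-3i

DFT(5x + 3y) = 5·X + 3·Y = [-38, 7+3i, -20, 7-3i]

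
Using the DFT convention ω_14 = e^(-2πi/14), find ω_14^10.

ω_14^10 = e^(-2πi·10/14)
= cos(-2π·10/14) + i·sin(-2π·10/14)
= cos(-20π/14) + i·sin(-20π/14)

ω_14^10 = cos(-20π/14) + i·sin(-20π/14) = -0.2225+0.9749i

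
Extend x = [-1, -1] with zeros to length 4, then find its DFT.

Original 2-point DFT: [-2, 0]
Zero-padded 4-point DFT provides frequency interpolation.

DFT_4([x, 0, ...]) = [-2, -1+1i, 0, -1-1i]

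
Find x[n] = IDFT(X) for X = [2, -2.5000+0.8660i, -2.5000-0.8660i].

x[n] = (1/3) Σ(k=0 to 2) X[k] · e^(2πikn/3)

Computing each x[n]:
x[0] = -1
x[1] = 1
x[2] = 2

x = [-1, 1, 2]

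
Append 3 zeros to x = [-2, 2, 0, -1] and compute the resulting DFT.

Original 4-point DFT: [-1, -2-3i, -3, -2+3i]
Zero-padded 7-point DFT provides frequency interpolation.

DFT_7([x, 0, ...]) = [-1, 0.1479-1.1298i, -3.0685-2.7317i, -3.5794+0.1072i, -3.5794-0.1072i, -3.0685+2.7317i, 0.1479+1.1298i]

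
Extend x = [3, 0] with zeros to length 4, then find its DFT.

Original 2-point DFT: [3, 3]
Zero-padded 4-point DFT provides frequency interpolation.

DFT_4([x, 0, ...]) = [3, 3, 3, 3]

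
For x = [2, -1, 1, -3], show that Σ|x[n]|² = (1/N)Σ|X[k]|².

Time domain:
Σ|x[n]|² = |2|² + |-1|² + |1|² + |-3|² = 15.0000

Frequency domain:
(1/4)Σ|X[k]|² = (1/4)(|-1|² + |1-2i|² + |7|² + |1+2i|²) = (1/4)·60.0000 = 15.0000

Both sides agree, confirming Parseval's theorem.

Σ|x[n]|² = (1/N)Σ|X[k]|² = 15.0000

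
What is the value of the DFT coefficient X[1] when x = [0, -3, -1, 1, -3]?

X[1] = Σ(n=0 to 4) x[n] · ω_5^(1n) where ω_5 = e^(-2πi/5)
= (0)·ω_5^0 + (-3)·ω_5^1 + (-1)·ω_5^2 + (1)·ω_5^3 + (-3)·ω_5^4

X[1] = -1.8541+1.1756i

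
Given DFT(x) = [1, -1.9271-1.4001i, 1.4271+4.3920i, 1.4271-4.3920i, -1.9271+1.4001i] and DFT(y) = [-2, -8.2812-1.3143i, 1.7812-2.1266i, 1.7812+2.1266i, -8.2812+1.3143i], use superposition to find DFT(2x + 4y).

By linearity: DFT(2x + 4y) = 2·DFT(x) + 4·DFT(y)
= 2·[1, -1.9271-1.4001i, 1.4271+4.3920i, 1.4271-4.3920i, -1.9271+1.4001i] + 4·[-2, -8.2812-1.3143i, 1.7812-2.1266i, 1.7812+2.1266i, -8.2812+1.3143i]

Computing element-wise:
Z[0] = 2·(1) + 4·(-2) = -6
Z[1] = 2·(-1.9271-1.4001i) + 4·(-8.2812-1.3143i) = -36.9790-8.0574i
Z[2] = 2·(1.4271+4.3920i) + 4·(1.7812-2.1266i) = 9.9790+0.2776i
Z[3] = 2·(1.4271-4.3920i) + 4·(1.7812+2.1266i) = 9.9790-0.2776i
Z[4] = 2·(-1.9271+1.4001i) + 4·(-8.2812+1.3143i) = -36.9790+8.0574i

DFT(2x + 4y) = 2·X + 4·Y = [-6, -36.9790-8.0574i, 9.9790+0.2776i, 9.9790-0.2776i, -36.9790+8.0574i]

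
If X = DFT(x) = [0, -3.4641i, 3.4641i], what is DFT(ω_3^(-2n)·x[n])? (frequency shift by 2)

Modulation property: DFT(ω_3^(-2n)·x[n]) = X[(k-2) mod 3], so circularly shift X by 2 positions.

X[k-2] = [-3.4641i, 3.4641i, 0]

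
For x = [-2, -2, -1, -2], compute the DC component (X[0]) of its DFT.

X[0] = Σ(n=0 to 3) x[n] · ω_4^0 = Σ x[n]
= (-2) + (-2) + (-1) + (-2)

X[0] = -7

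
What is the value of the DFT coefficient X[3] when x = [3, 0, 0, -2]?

X[3] = Σ(n=0 to 3) x[n] · ω_4^(3n) where ω_4 = e^(-2πi/4)
= (3)·ω_4^0 + (0)·ω_4^3 + (0)·ω_4^6 + (-2)·ω_4^9

X[3] = 3+2i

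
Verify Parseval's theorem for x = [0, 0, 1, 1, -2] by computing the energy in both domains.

Time domain:
Σ|x[n]|² = |0|² + |0|² + |1|² + |1|² + |-2|² = 6.0000

Frequency domain:
(1/5)Σ|X[k]|² = (1/5)(|0|² + |-2.2361-1.9021i|² + |2.2361-1.1756i|² + |2.2361+1.1756i|² + |-2.2361+1.9021i|²) = (1/5)·30.0000 = 6.0000

Both sides agree, confirming Parseval's theorem.

Σ|x[n]|² = (1/N)Σ|X[k]|² = 6.0000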